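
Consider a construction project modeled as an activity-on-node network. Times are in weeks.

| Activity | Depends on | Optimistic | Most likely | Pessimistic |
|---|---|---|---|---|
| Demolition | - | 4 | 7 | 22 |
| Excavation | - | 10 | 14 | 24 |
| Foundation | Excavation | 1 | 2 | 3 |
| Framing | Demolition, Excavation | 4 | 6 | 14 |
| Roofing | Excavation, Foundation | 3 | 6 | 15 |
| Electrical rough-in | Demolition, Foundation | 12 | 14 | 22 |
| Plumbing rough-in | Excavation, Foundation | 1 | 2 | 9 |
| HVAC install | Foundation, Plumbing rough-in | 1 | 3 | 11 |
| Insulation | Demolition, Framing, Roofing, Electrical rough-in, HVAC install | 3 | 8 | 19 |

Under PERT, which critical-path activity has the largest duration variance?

Insulation

te_Demolition = (4 + 4·7 + 22)/6 = 54/6 = 9; σ²_Demolition = ((22−4)/6)² = 9.000
te_Excavation = (10 + 4·14 + 24)/6 = 90/6 = 15; σ²_Excavation = ((24−10)/6)² = 5.444
te_Foundation = (1 + 4·2 + 3)/6 = 12/6 = 2; σ²_Foundation = ((3−1)/6)² = 0.111
te_Framing = (4 + 4·6 + 14)/6 = 42/6 = 7; σ²_Framing = ((14−4)/6)² = 2.778
te_Roofing = (3 + 4·6 + 15)/6 = 42/6 = 7; σ²_Roofing = ((15−3)/6)² = 4.000
te_Electrical rough-in = (12 + 4·14 + 22)/6 = 90/6 = 15; σ²_Electrical rough-in = ((22−12)/6)² = 2.778
te_Plumbing rough-in = (1 + 4·2 + 9)/6 = 18/6 = 3; σ²_Plumbing rough-in = ((9−1)/6)² = 1.778
te_HVAC install = (1 + 4·3 + 11)/6 = 24/6 = 4; σ²_HVAC install = ((11−1)/6)² = 2.778
te_Insulation = (3 + 4·8 + 19)/6 = 54/6 = 9; σ²_Insulation = ((19−3)/6)² = 7.111

Forward pass:
ES_Demolition = 0; EF_Demolition = 9
ES_Excavation = 0; EF_Excavation = 15
ES_Foundation = 15; EF_Foundation = 15+2 = 17
ES_Framing = max(EF_Demolition=9, EF_Excavation=15) = 15; EF_Framing = 15+7 = 22
ES_Roofing = max(EF_Excavation=15, EF_Foundation=17) = 17; EF_Roofing = 17+7 = 24
ES_Electrical rough-in = max(EF_Demolition=9, EF_Foundation=17) = 17; EF_Electrical rough-in = 17+15 = 32
ES_Plumbing rough-in = max(EF_Excavation=15, EF_Foundation=17) = 17; EF_Plumbing rough-in = 17+3 = 20
ES_HVAC install = max(EF_Foundation=17, EF_Plumbing rough-in=20) = 20; EF_HVAC install = 20+4 = 24
ES_Insulation = max(EF_Demolition=9, EF_Framing=22, EF_Roofing=24, EF_Electrical rough-in=32, EF_HVAC install=24) = 32; EF_Insulation = 32+9 = 41
Expected project duration μ = 41 weeks. Critical path: Excavation → Foundation → Electrical rough-in → Insulation.

Variances on critical path: σ²_Excavation=5.444, σ²_Foundation=0.111, σ²_Electrical rough-in=2.778, σ²_Insulation=7.111.
Largest is σ²_Insulation = 7.111.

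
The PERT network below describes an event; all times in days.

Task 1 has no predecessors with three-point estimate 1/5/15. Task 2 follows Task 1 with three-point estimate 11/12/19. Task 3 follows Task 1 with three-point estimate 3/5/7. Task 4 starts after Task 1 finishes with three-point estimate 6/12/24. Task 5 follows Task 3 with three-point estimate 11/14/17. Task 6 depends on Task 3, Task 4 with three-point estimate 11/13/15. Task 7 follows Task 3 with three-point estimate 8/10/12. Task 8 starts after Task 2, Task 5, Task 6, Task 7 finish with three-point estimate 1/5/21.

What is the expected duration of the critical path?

39 days

te_Task 1 = (1 + 4·5 + 15)/6 = 36/6 = 6
te_Task 2 = (11 + 4·12 + 19)/6 = 78/6 = 13
te_Task 3 = (3 + 4·5 + 7)/6 = 30/6 = 5
te_Task 4 = (6 + 4·12 + 24)/6 = 78/6 = 13
te_Task 5 = (11 + 4·14 + 17)/6 = 84/6 = 14
te_Task 6 = (11 + 4·13 + 15)/6 = 78/6 = 13
te_Task 7 = (8 + 4·10 + 12)/6 = 60/6 = 10
te_Task 8 = (1 + 4·5 + 21)/6 = 42/6 = 7

Forward pass:
ES_Task 1 = 0; EF_Task 1 = 6
ES_Task 2 = 6; EF_Task 2 = 6+13 = 19
ES_Task 3 = 6; EF_Task 3 = 6+5 = 11
ES_Task 4 = 6; EF_Task 4 = 6+13 = 19
ES_Task 5 = 11; EF_Task 5 = 11+14 = 25
ES_Task 6 = max(EF_Task 3=11, EF_Task 4=19) = 19; EF_Task 6 = 19+13 = 32
ES_Task 7 = 11; EF_Task 7 = 11+10 = 21
ES_Task 8 = max(EF_Task 2=19, EF_Task 5=25, EF_Task 6=32, EF_Task 7=21) = 32; EF_Task 8 = 32+7 = 39
Expected project duration μ = 39 days. Critical path: Task 1 → Task 4 → Task 6 → Task 8.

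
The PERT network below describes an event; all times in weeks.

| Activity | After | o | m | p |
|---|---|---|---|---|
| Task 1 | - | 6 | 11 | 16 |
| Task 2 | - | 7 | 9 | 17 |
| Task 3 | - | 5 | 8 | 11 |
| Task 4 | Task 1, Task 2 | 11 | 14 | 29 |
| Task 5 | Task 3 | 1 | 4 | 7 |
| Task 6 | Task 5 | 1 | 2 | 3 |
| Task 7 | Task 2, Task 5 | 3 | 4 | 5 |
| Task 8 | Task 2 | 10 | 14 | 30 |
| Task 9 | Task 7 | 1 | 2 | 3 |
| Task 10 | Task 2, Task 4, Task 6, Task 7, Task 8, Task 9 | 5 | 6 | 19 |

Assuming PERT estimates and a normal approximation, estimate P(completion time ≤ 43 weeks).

te_Task 1 = (6 + 4·11 + 16)/6 = 66/6 = 11; σ²_Task 1 = ((16−6)/6)² = 2.778
te_Task 2 = (7 + 4·9 + 17)/6 = 60/6 = 10; σ²_Task 2 = ((17−7)/6)² = 2.778
te_Task 3 = (5 + 4·8 + 11)/6 = 48/6 = 8; σ²_Task 3 = ((11−5)/6)² = 1.000
te_Task 4 = (11 + 4·14 + 29)/6 = 96/6 = 16; σ²_Task 4 = ((29−11)/6)² = 9.000
te_Task 5 = (1 + 4·4 + 7)/6 = 24/6 = 4; σ²_Task 5 = ((7−1)/6)² = 1.000
te_Task 6 = (1 + 4·2 + 3)/6 = 12/6 = 2; σ²_Task 6 = ((3−1)/6)² = 0.111
te_Task 7 = (3 + 4·4 + 5)/6 = 24/6 = 4; σ²_Task 7 = ((5−3)/6)² = 0.111
te_Task 8 = (10 + 4·14 + 30)/6 = 96/6 = 16; σ²_Task 8 = ((30−10)/6)² = 11.111
te_Task 9 = (1 + 4·2 + 3)/6 = 12/6 = 2; σ²_Task 9 = ((3−1)/6)² = 0.111
te_Task 10 = (5 + 4·6 + 19)/6 = 48/6 = 8; σ²_Task 10 = ((19−5)/6)² = 5.444

Forward pass:
ES_Task 1 = 0; EF_Task 1 = 11
ES_Task 2 = 0; EF_Task 2 = 10
ES_Task 3 = 0; EF_Task 3 = 8
ES_Task 4 = max(EF_Task 1=11, EF_Task 2=10) = 11; EF_Task 4 = 11+16 = 27
ES_Task 5 = 8; EF_Task 5 = 8+4 = 12
ES_Task 6 = 12; EF_Task 6 = 12+2 = 14
ES_Task 7 = max(EF_Task 2=10, EF_Task 5=12) = 12; EF_Task 7 = 12+4 = 16
ES_Task 8 = 10; EF_Task 8 = 10+16 = 26
ES_Task 9 = 16; EF_Task 9 = 16+2 = 18
ES_Task 10 = max(EF_Task 2=10, EF_Task 4=27, EF_Task 6=14, EF_Task 7=16, EF_Task 8=26, EF_Task 9=18) = 27; EF_Task 10 = 27+8 = 35
Expected project duration μ = 35 weeks. Critical path: Task 1 → Task 4 → Task 10.

Variance along critical path = 2.778 + 9.000 + 5.444 = 17.222; σ = √17.222 = 4.150 weeks.
Z = (43 − 35) / 4.150 = 1.928
P(T ≤ 43) = Φ(1.928) ≈ 0.973

0.973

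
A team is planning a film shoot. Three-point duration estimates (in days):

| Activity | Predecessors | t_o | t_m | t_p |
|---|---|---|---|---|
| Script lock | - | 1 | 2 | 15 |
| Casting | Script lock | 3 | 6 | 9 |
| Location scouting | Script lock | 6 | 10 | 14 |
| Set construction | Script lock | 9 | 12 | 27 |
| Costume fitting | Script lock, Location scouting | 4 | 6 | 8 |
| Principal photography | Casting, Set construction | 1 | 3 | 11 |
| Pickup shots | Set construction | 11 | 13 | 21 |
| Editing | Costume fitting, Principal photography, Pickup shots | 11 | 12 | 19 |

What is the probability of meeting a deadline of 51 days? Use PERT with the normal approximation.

0.916

te_Script lock = (1 + 4·2 + 15)/6 = 24/6 = 4; σ²_Script lock = ((15−1)/6)² = 5.444
te_Casting = (3 + 4·6 + 9)/6 = 36/6 = 6; σ²_Casting = ((9−3)/6)² = 1.000
te_Location scouting = (6 + 4·10 + 14)/6 = 60/6 = 10; σ²_Location scouting = ((14−6)/6)² = 1.778
te_Set construction = (9 + 4·12 + 27)/6 = 84/6 = 14; σ²_Set construction = ((27−9)/6)² = 9.000
te_Costume fitting = (4 + 4·6 + 8)/6 = 36/6 = 6; σ²_Costume fitting = ((8−4)/6)² = 0.444
te_Principal photography = (1 + 4·3 + 11)/6 = 24/6 = 4; σ²_Principal photography = ((11−1)/6)² = 2.778
te_Pickup shots = (11 + 4·13 + 21)/6 = 84/6 = 14; σ²_Pickup shots = ((21−11)/6)² = 2.778
te_Editing = (11 + 4·12 + 19)/6 = 78/6 = 13; σ²_Editing = ((19−11)/6)² = 1.778

Forward pass:
ES_Script lock = 0; EF_Script lock = 4
ES_Casting = 4; EF_Casting = 4+6 = 10
ES_Location scouting = 4; EF_Location scouting = 4+10 = 14
ES_Set construction = 4; EF_Set construction = 4+14 = 18
ES_Costume fitting = max(EF_Script lock=4, EF_Location scouting=14) = 14; EF_Costume fitting = 14+6 = 20
ES_Principal photography = max(EF_Casting=10, EF_Set construction=18) = 18; EF_Principal photography = 18+4 = 22
ES_Pickup shots = 18; EF_Pickup shots = 18+14 = 32
ES_Editing = max(EF_Costume fitting=20, EF_Principal photography=22, EF_Pickup shots=32) = 32; EF_Editing = 32+13 = 45
Expected project duration μ = 45 days. Critical path: Script lock → Set construction → Pickup shots → Editing.

Variance along critical path = 5.444 + 9.000 + 2.778 + 1.778 = 19.000; σ = √19.000 = 4.359 days.
Z = (51 − 45) / 4.359 = 1.376
P(T ≤ 51) = Φ(1.376) ≈ 0.916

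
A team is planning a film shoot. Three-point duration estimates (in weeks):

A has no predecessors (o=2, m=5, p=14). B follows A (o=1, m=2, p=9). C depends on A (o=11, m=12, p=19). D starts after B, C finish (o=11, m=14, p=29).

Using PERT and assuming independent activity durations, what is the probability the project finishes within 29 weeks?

te_A = (2 + 4·5 + 14)/6 = 36/6 = 6; σ²_A = ((14−2)/6)² = 4.000
te_B = (1 + 4·2 + 9)/6 = 18/6 = 3; σ²_B = ((9−1)/6)² = 1.778
te_C = (11 + 4·12 + 19)/6 = 78/6 = 13; σ²_C = ((19−11)/6)² = 1.778
te_D = (11 + 4·14 + 29)/6 = 96/6 = 16; σ²_D = ((29−11)/6)² = 9.000

Forward pass:
ES_A = 0; EF_A = 6
ES_B = 6; EF_B = 6+3 = 9
ES_C = 6; EF_C = 6+13 = 19
ES_D = max(EF_B=9, EF_C=19) = 19; EF_D = 19+16 = 35
Expected project duration μ = 35 weeks. Critical path: A → C → D.

Variance along critical path = 4.000 + 1.778 + 9.000 = 14.778; σ = √14.778 = 3.844 weeks.
Z = (29 − 35) / 3.844 = -1.561
P(T ≤ 29) = Φ(-1.561) ≈ 0.059

0.059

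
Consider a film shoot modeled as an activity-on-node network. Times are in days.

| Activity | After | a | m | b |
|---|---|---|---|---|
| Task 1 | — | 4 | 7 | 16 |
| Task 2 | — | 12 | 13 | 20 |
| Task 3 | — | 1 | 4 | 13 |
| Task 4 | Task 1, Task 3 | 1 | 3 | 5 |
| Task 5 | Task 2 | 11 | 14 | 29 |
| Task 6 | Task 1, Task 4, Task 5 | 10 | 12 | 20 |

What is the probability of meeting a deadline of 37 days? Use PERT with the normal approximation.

te_Task 1 = (4 + 4·7 + 16)/6 = 48/6 = 8; σ²_Task 1 = ((16−4)/6)² = 4.000
te_Task 2 = (12 + 4·13 + 20)/6 = 84/6 = 14; σ²_Task 2 = ((20−12)/6)² = 1.778
te_Task 3 = (1 + 4·4 + 13)/6 = 30/6 = 5; σ²_Task 3 = ((13−1)/6)² = 4.000
te_Task 4 = (1 + 4·3 + 5)/6 = 18/6 = 3; σ²_Task 4 = ((5−1)/6)² = 0.444
te_Task 5 = (11 + 4·14 + 29)/6 = 96/6 = 16; σ²_Task 5 = ((29−11)/6)² = 9.000
te_Task 6 = (10 + 4·12 + 20)/6 = 78/6 = 13; σ²_Task 6 = ((20−10)/6)² = 2.778

Forward pass:
ES_Task 1 = 0; EF_Task 1 = 8
ES_Task 2 = 0; EF_Task 2 = 14
ES_Task 3 = 0; EF_Task 3 = 5
ES_Task 4 = max(EF_Task 1=8, EF_Task 3=5) = 8; EF_Task 4 = 8+3 = 11
ES_Task 5 = 14; EF_Task 5 = 14+16 = 30
ES_Task 6 = max(EF_Task 1=8, EF_Task 4=11, EF_Task 5=30) = 30; EF_Task 6 = 30+13 = 43
Expected project duration μ = 43 days. Critical path: Task 2 → Task 5 → Task 6.

Variance along critical path = 1.778 + 9.000 + 2.778 = 13.556; σ = √13.556 = 3.682 days.
Z = (37 − 43) / 3.682 = -1.630
P(T ≤ 37) = Φ(-1.630) ≈ 0.052

0.052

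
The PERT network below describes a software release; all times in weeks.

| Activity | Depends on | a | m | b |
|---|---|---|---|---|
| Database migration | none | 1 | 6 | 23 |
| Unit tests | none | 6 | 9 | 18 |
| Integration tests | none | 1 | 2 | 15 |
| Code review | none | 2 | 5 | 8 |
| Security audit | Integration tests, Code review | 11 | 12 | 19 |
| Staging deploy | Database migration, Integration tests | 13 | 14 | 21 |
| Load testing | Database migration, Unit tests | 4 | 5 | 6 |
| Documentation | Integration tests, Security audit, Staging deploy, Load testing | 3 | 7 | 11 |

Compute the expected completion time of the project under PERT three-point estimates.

30 weeks

te_Database migration = (1 + 4·6 + 23)/6 = 48/6 = 8
te_Unit tests = (6 + 4·9 + 18)/6 = 60/6 = 10
te_Integration tests = (1 + 4·2 + 15)/6 = 24/6 = 4
te_Code review = (2 + 4·5 + 8)/6 = 30/6 = 5
te_Security audit = (11 + 4·12 + 19)/6 = 78/6 = 13
te_Staging deploy = (13 + 4·14 + 21)/6 = 90/6 = 15
te_Load testing = (4 + 4·5 + 6)/6 = 30/6 = 5
te_Documentation = (3 + 4·7 + 11)/6 = 42/6 = 7

Forward pass:
ES_Database migration = 0; EF_Database migration = 8
ES_Unit tests = 0; EF_Unit tests = 10
ES_Integration tests = 0; EF_Integration tests = 4
ES_Code review = 0; EF_Code review = 5
ES_Security audit = max(EF_Integration tests=4, EF_Code review=5) = 5; EF_Security audit = 5+13 = 18
ES_Staging deploy = max(EF_Database migration=8, EF_Integration tests=4) = 8; EF_Staging deploy = 8+15 = 23
ES_Load testing = max(EF_Database migration=8, EF_Unit tests=10) = 10; EF_Load testing = 10+5 = 15
ES_Documentation = max(EF_Integration tests=4, EF_Security audit=18, EF_Staging deploy=23, EF_Load testing=15) = 23; EF_Documentation = 23+7 = 30
Expected project duration μ = 30 weeks. Critical path: Database migration → Staging deploy → Documentation.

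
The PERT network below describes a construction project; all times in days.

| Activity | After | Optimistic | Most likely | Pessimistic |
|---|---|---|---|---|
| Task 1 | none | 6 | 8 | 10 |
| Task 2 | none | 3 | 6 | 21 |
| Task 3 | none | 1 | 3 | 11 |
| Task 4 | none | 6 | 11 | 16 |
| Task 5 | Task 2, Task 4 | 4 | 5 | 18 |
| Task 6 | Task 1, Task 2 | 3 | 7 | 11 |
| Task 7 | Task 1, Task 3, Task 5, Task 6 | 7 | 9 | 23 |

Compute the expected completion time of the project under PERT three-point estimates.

te_Task 1 = (6 + 4·8 + 10)/6 = 48/6 = 8
te_Task 2 = (3 + 4·6 + 21)/6 = 48/6 = 8
te_Task 3 = (1 + 4·3 + 11)/6 = 24/6 = 4
te_Task 4 = (6 + 4·11 + 16)/6 = 66/6 = 11
te_Task 5 = (4 + 4·5 + 18)/6 = 42/6 = 7
te_Task 6 = (3 + 4·7 + 11)/6 = 42/6 = 7
te_Task 7 = (7 + 4·9 + 23)/6 = 66/6 = 11

Forward pass:
ES_Task 1 = 0; EF_Task 1 = 8
ES_Task 2 = 0; EF_Task 2 = 8
ES_Task 3 = 0; EF_Task 3 = 4
ES_Task 4 = 0; EF_Task 4 = 11
ES_Task 5 = max(EF_Task 2=8, EF_Task 4=11) = 11; EF_Task 5 = 11+7 = 18
ES_Task 6 = max(EF_Task 1=8, EF_Task 2=8) = 8; EF_Task 6 = 8+7 = 15
ES_Task 7 = max(EF_Task 1=8, EF_Task 3=4, EF_Task 5=18, EF_Task 6=15) = 18; EF_Task 7 = 18+11 = 29
Expected project duration μ = 29 days. Critical path: Task 4 → Task 5 → Task 7.

29 days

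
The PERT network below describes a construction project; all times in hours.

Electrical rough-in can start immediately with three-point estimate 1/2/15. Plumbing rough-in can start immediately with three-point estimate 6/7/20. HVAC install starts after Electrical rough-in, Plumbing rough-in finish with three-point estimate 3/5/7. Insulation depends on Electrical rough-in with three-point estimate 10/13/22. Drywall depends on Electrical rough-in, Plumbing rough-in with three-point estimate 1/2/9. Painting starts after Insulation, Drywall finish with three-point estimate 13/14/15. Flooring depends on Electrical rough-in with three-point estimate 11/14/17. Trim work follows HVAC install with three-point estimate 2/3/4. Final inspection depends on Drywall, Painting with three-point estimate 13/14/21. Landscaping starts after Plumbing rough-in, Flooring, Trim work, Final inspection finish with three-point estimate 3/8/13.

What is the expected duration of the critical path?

55 hours

te_Electrical rough-in = (1 + 4·2 + 15)/6 = 24/6 = 4
te_Plumbing rough-in = (6 + 4·7 + 20)/6 = 54/6 = 9
te_HVAC install = (3 + 4·5 + 7)/6 = 30/6 = 5
te_Insulation = (10 + 4·13 + 22)/6 = 84/6 = 14
te_Drywall = (1 + 4·2 + 9)/6 = 18/6 = 3
te_Painting = (13 + 4·14 + 15)/6 = 84/6 = 14
te_Flooring = (11 + 4·14 + 17)/6 = 84/6 = 14
te_Trim work = (2 + 4·3 + 4)/6 = 18/6 = 3
te_Final inspection = (13 + 4·14 + 21)/6 = 90/6 = 15
te_Landscaping = (3 + 4·8 + 13)/6 = 48/6 = 8

Forward pass:
ES_Electrical rough-in = 0; EF_Electrical rough-in = 4
ES_Plumbing rough-in = 0; EF_Plumbing rough-in = 9
ES_HVAC install = max(EF_Electrical rough-in=4, EF_Plumbing rough-in=9) = 9; EF_HVAC install = 9+5 = 14
ES_Insulation = 4; EF_Insulation = 4+14 = 18
ES_Drywall = max(EF_Electrical rough-in=4, EF_Plumbing rough-in=9) = 9; EF_Drywall = 9+3 = 12
ES_Painting = max(EF_Insulation=18, EF_Drywall=12) = 18; EF_Painting = 18+14 = 32
ES_Flooring = 4; EF_Flooring = 4+14 = 18
ES_Trim work = 14; EF_Trim work = 14+3 = 17
ES_Final inspection = max(EF_Drywall=12, EF_Painting=32) = 32; EF_Final inspection = 32+15 = 47
ES_Landscaping = max(EF_Plumbing rough-in=9, EF_Flooring=18, EF_Trim work=17, EF_Final inspection=47) = 47; EF_Landscaping = 47+8 = 55
Expected project duration μ = 55 hours. Critical path: Electrical rough-in → Insulation → Painting → Final inspection → Landscaping.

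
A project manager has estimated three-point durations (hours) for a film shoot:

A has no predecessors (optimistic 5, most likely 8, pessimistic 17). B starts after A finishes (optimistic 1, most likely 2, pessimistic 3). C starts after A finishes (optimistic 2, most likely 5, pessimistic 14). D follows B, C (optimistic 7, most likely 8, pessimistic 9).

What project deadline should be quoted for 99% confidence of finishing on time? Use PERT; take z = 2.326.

te_A = (5 + 4·8 + 17)/6 = 54/6 = 9; σ²_A = ((17−5)/6)² = 4.000
te_B = (1 + 4·2 + 3)/6 = 12/6 = 2; σ²_B = ((3−1)/6)² = 0.111
te_C = (2 + 4·5 + 14)/6 = 36/6 = 6; σ²_C = ((14−2)/6)² = 4.000
te_D = (7 + 4·8 + 9)/6 = 48/6 = 8; σ²_D = ((9−7)/6)² = 0.111

Forward pass:
ES_A = 0; EF_A = 9
ES_B = 9; EF_B = 9+2 = 11
ES_C = 9; EF_C = 9+6 = 15
ES_D = max(EF_B=11, EF_C=15) = 15; EF_D = 15+8 = 23
Expected project duration μ = 23 hours. Critical path: A → C → D.

Variance along critical path = 4.000 + 4.000 + 0.111 = 8.111; σ = 2.848 hours.
D = μ + z·σ = 23 + 2.326·2.848 = 29.6 hours

29.6 hours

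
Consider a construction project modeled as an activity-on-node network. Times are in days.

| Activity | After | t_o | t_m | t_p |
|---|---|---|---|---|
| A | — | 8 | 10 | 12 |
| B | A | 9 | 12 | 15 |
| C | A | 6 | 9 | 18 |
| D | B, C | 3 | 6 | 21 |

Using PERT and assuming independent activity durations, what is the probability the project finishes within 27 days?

0.177

te_A = (8 + 4·10 + 12)/6 = 60/6 = 10; σ²_A = ((12−8)/6)² = 0.444
te_B = (9 + 4·12 + 15)/6 = 72/6 = 12; σ²_B = ((15−9)/6)² = 1.000
te_C = (6 + 4·9 + 18)/6 = 60/6 = 10; σ²_C = ((18−6)/6)² = 4.000
te_D = (3 + 4·6 + 21)/6 = 48/6 = 8; σ²_D = ((21−3)/6)² = 9.000

Forward pass:
ES_A = 0; EF_A = 10
ES_B = 10; EF_B = 10+12 = 22
ES_C = 10; EF_C = 10+10 = 20
ES_D = max(EF_B=22, EF_C=20) = 22; EF_D = 22+8 = 30
Expected project duration μ = 30 days. Critical path: A → B → D.

Variance along critical path = 0.444 + 1.000 + 9.000 = 10.444; σ = √10.444 = 3.232 days.
Z = (27 − 30) / 3.232 = -0.928
P(T ≤ 27) = Φ(-0.928) ≈ 0.177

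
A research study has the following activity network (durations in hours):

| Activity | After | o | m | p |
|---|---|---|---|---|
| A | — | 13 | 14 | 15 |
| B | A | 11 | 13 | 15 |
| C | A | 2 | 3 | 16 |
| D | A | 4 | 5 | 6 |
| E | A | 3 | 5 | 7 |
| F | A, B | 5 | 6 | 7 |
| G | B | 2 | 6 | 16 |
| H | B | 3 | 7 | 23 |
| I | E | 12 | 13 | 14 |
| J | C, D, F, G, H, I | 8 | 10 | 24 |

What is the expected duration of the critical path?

48 hours

te_A = (13 + 4·14 + 15)/6 = 84/6 = 14
te_B = (11 + 4·13 + 15)/6 = 78/6 = 13
te_C = (2 + 4·3 + 16)/6 = 30/6 = 5
te_D = (4 + 4·5 + 6)/6 = 30/6 = 5
te_E = (3 + 4·5 + 7)/6 = 30/6 = 5
te_F = (5 + 4·6 + 7)/6 = 36/6 = 6
te_G = (2 + 4·6 + 16)/6 = 42/6 = 7
te_H = (3 + 4·7 + 23)/6 = 54/6 = 9
te_I = (12 + 4·13 + 14)/6 = 78/6 = 13
te_J = (8 + 4·10 + 24)/6 = 72/6 = 12

Forward pass:
ES_A = 0; EF_A = 14
ES_B = 14; EF_B = 14+13 = 27
ES_C = 14; EF_C = 14+5 = 19
ES_D = 14; EF_D = 14+5 = 19
ES_E = 14; EF_E = 14+5 = 19
ES_F = max(EF_A=14, EF_B=27) = 27; EF_F = 27+6 = 33
ES_G = 27; EF_G = 27+7 = 34
ES_H = 27; EF_H = 27+9 = 36
ES_I = 19; EF_I = 19+13 = 32
ES_J = max(EF_C=19, EF_D=19, EF_F=33, EF_G=34, EF_H=36, EF_I=32) = 36; EF_J = 36+12 = 48
Expected project duration μ = 48 hours. Critical path: A → B → H → J.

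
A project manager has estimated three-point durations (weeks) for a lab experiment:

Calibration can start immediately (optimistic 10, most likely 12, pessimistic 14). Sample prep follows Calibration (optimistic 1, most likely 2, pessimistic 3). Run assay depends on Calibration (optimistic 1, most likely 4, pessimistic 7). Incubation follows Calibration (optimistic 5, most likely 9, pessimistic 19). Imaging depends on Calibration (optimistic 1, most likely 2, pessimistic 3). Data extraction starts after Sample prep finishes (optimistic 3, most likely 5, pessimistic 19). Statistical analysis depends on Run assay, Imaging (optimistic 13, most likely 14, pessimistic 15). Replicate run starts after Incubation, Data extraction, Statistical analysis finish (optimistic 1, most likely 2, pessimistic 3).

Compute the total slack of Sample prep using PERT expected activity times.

9 weeks

te_Calibration = (10 + 4·12 + 14)/6 = 72/6 = 12
te_Sample prep = (1 + 4·2 + 3)/6 = 12/6 = 2
te_Run assay = (1 + 4·4 + 7)/6 = 24/6 = 4
te_Incubation = (5 + 4·9 + 19)/6 = 60/6 = 10
te_Imaging = (1 + 4·2 + 3)/6 = 12/6 = 2
te_Data extraction = (3 + 4·5 + 19)/6 = 42/6 = 7
te_Statistical analysis = (13 + 4·14 + 15)/6 = 84/6 = 14
te_Replicate run = (1 + 4·2 + 3)/6 = 12/6 = 2

Forward pass:
ES_Calibration = 0; EF_Calibration = 12
ES_Sample prep = 12; EF_Sample prep = 12+2 = 14
ES_Run assay = 12; EF_Run assay = 12+4 = 16
ES_Incubation = 12; EF_Incubation = 12+10 = 22
ES_Imaging = 12; EF_Imaging = 12+2 = 14
ES_Data extraction = 14; EF_Data extraction = 14+7 = 21
ES_Statistical analysis = max(EF_Run assay=16, EF_Imaging=14) = 16; EF_Statistical analysis = 16+14 = 30
ES_Replicate run = max(EF_Incubation=22, EF_Data extraction=21, EF_Statistical analysis=30) = 30; EF_Replicate run = 30+2 = 32
Expected project duration μ = 32 weeks. Critical path: Calibration → Run assay → Statistical analysis → Replicate run.

Backward pass:
LF_Replicate run = 32; LS_Replicate run = 32−2 = 30
LF_Statistical analysis = LS_Replicate run = 30; LS_Statistical analysis = 30−14 = 16
LF_Data extraction = LS_Replicate run = 30; LS_Data extraction = 30−7 = 23
LF_Imaging = LS_Statistical analysis = 16; LS_Imaging = 16−2 = 14
LF_Incubation = LS_Replicate run = 30; LS_Incubation = 30−10 = 20
LF_Run assay = LS_Statistical analysis = 16; LS_Run assay = 16−4 = 12
LF_Sample prep = LS_Data extraction = 23; LS_Sample prep = 23−2 = 21
LF_Calibration = min(LS_Sample prep=21, LS_Run assay=12, LS_Incubation=20, LS_Imaging=14) = 12; LS_Calibration = 12−12 = 0
Slack_Sample prep = LS_Sample prep − ES_Sample prep = 21 − 12 = 9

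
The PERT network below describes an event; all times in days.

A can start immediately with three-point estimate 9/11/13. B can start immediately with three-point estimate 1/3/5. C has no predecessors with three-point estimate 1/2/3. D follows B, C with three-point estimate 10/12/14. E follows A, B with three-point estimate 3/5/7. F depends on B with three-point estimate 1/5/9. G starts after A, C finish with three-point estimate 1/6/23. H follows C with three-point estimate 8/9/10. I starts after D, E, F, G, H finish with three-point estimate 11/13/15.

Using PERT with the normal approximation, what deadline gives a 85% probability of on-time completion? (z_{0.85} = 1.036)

te_A = (9 + 4·11 + 13)/6 = 66/6 = 11; σ²_A = ((13−9)/6)² = 0.444
te_B = (1 + 4·3 + 5)/6 = 18/6 = 3; σ²_B = ((5−1)/6)² = 0.444
te_C = (1 + 4·2 + 3)/6 = 12/6 = 2; σ²_C = ((3−1)/6)² = 0.111
te_D = (10 + 4·12 + 14)/6 = 72/6 = 12; σ²_D = ((14−10)/6)² = 0.444
te_E = (3 + 4·5 + 7)/6 = 30/6 = 5; σ²_E = ((7−3)/6)² = 0.444
te_F = (1 + 4·5 + 9)/6 = 30/6 = 5; σ²_F = ((9−1)/6)² = 1.778
te_G = (1 + 4·6 + 23)/6 = 48/6 = 8; σ²_G = ((23−1)/6)² = 13.444
te_H = (8 + 4·9 + 10)/6 = 54/6 = 9; σ²_H = ((10−8)/6)² = 0.111
te_I = (11 + 4·13 + 15)/6 = 78/6 = 13; σ²_I = ((15−11)/6)² = 0.444

Forward pass:
ES_A = 0; EF_A = 11
ES_B = 0; EF_B = 3
ES_C = 0; EF_C = 2
ES_D = max(EF_B=3, EF_C=2) = 3; EF_D = 3+12 = 15
ES_E = max(EF_A=11, EF_B=3) = 11; EF_E = 11+5 = 16
ES_F = 3; EF_F = 3+5 = 8
ES_G = max(EF_A=11, EF_C=2) = 11; EF_G = 11+8 = 19
ES_H = 2; EF_H = 2+9 = 11
ES_I = max(EF_D=15, EF_E=16, EF_F=8, EF_G=19, EF_H=11) = 19; EF_I = 19+13 = 32
Expected project duration μ = 32 days. Critical path: A → G → I.

Variance along critical path = 0.444 + 13.444 + 0.444 = 14.333; σ = 3.786 days.
D = μ + z·σ = 32 + 1.036·3.786 = 35.9 days

35.9 days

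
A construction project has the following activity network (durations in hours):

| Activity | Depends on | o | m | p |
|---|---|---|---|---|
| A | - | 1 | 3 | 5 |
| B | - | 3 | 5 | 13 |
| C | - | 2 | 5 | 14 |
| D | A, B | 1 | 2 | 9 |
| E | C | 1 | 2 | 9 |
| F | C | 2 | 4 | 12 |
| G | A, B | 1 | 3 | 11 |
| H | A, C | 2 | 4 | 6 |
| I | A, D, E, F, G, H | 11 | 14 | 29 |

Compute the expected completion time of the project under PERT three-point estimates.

te_A = (1 + 4·3 + 5)/6 = 18/6 = 3
te_B = (3 + 4·5 + 13)/6 = 36/6 = 6
te_C = (2 + 4·5 + 14)/6 = 36/6 = 6
te_D = (1 + 4·2 + 9)/6 = 18/6 = 3
te_E = (1 + 4·2 + 9)/6 = 18/6 = 3
te_F = (2 + 4·4 + 12)/6 = 30/6 = 5
te_G = (1 + 4·3 + 11)/6 = 24/6 = 4
te_H = (2 + 4·4 + 6)/6 = 24/6 = 4
te_I = (11 + 4·14 + 29)/6 = 96/6 = 16

Forward pass:
ES_A = 0; EF_A = 3
ES_B = 0; EF_B = 6
ES_C = 0; EF_C = 6
ES_D = max(EF_A=3, EF_B=6) = 6; EF_D = 6+3 = 9
ES_E = 6; EF_E = 6+3 = 9
ES_F = 6; EF_F = 6+5 = 11
ES_G = max(EF_A=3, EF_B=6) = 6; EF_G = 6+4 = 10
ES_H = max(EF_A=3, EF_C=6) = 6; EF_H = 6+4 = 10
ES_I = max(EF_A=3, EF_D=9, EF_E=9, EF_F=11, EF_G=10, EF_H=10) = 11; EF_I = 11+16 = 27
Expected project duration μ = 27 hours. Critical path: C → F → I.

27 hours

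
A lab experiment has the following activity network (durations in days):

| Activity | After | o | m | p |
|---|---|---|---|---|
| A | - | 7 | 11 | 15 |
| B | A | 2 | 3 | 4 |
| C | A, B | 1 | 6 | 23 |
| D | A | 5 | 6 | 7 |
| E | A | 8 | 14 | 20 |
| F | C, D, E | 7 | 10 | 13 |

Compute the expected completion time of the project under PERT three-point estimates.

35 days

te_A = (7 + 4·11 + 15)/6 = 66/6 = 11
te_B = (2 + 4·3 + 4)/6 = 18/6 = 3
te_C = (1 + 4·6 + 23)/6 = 48/6 = 8
te_D = (5 + 4·6 + 7)/6 = 36/6 = 6
te_E = (8 + 4·14 + 20)/6 = 84/6 = 14
te_F = (7 + 4·10 + 13)/6 = 60/6 = 10

Forward pass:
ES_A = 0; EF_A = 11
ES_B = 11; EF_B = 11+3 = 14
ES_C = max(EF_A=11, EF_B=14) = 14; EF_C = 14+8 = 22
ES_D = 11; EF_D = 11+6 = 17
ES_E = 11; EF_E = 11+14 = 25
ES_F = max(EF_C=22, EF_D=17, EF_E=25) = 25; EF_F = 25+10 = 35
Expected project duration μ = 35 days. Critical path: A → E → F.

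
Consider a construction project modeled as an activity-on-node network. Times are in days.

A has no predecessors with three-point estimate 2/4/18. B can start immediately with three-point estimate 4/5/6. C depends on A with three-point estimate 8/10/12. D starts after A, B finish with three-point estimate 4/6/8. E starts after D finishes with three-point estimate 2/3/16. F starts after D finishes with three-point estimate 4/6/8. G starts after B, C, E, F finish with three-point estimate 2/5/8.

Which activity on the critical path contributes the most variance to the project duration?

A

te_A = (2 + 4·4 + 18)/6 = 36/6 = 6; σ²_A = ((18−2)/6)² = 7.111
te_B = (4 + 4·5 + 6)/6 = 30/6 = 5; σ²_B = ((6−4)/6)² = 0.111
te_C = (8 + 4·10 + 12)/6 = 60/6 = 10; σ²_C = ((12−8)/6)² = 0.444
te_D = (4 + 4·6 + 8)/6 = 36/6 = 6; σ²_D = ((8−4)/6)² = 0.444
te_E = (2 + 4·3 + 16)/6 = 30/6 = 5; σ²_E = ((16−2)/6)² = 5.444
te_F = (4 + 4·6 + 8)/6 = 36/6 = 6; σ²_F = ((8−4)/6)² = 0.444
te_G = (2 + 4·5 + 8)/6 = 30/6 = 5; σ²_G = ((8−2)/6)² = 1.000

Forward pass:
ES_A = 0; EF_A = 6
ES_B = 0; EF_B = 5
ES_C = 6; EF_C = 6+10 = 16
ES_D = max(EF_A=6, EF_B=5) = 6; EF_D = 6+6 = 12
ES_E = 12; EF_E = 12+5 = 17
ES_F = 12; EF_F = 12+6 = 18
ES_G = max(EF_B=5, EF_C=16, EF_E=17, EF_F=18) = 18; EF_G = 18+5 = 23
Expected project duration μ = 23 days. Critical path: A → D → F → G.

Variances on critical path: σ²_A=7.111, σ²_D=0.444, σ²_F=0.444, σ²_G=1.000.
Largest is σ²_A = 7.111.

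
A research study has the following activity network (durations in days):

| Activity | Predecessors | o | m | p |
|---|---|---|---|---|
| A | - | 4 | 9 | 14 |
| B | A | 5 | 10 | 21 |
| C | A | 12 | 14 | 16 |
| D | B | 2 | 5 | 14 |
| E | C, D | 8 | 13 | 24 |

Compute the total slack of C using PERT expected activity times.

3 days

te_A = (4 + 4·9 + 14)/6 = 54/6 = 9
te_B = (5 + 4·10 + 21)/6 = 66/6 = 11
te_C = (12 + 4·14 + 16)/6 = 84/6 = 14
te_D = (2 + 4·5 + 14)/6 = 36/6 = 6
te_E = (8 + 4·13 + 24)/6 = 84/6 = 14

Forward pass:
ES_A = 0; EF_A = 9
ES_B = 9; EF_B = 9+11 = 20
ES_C = 9; EF_C = 9+14 = 23
ES_D = 20; EF_D = 20+6 = 26
ES_E = max(EF_C=23, EF_D=26) = 26; EF_E = 26+14 = 40
Expected project duration μ = 40 days. Critical path: A → B → D → E.

Backward pass:
LF_E = 40; LS_E = 40−14 = 26
LF_D = LS_E = 26; LS_D = 26−6 = 20
LF_C = LS_E = 26; LS_C = 26−14 = 12
LF_B = LS_D = 20; LS_B = 20−11 = 9
LF_A = min(LS_B=9, LS_C=12) = 9; LS_A = 9−9 = 0
Slack_C = LS_C − ES_C = 12 − 9 = 3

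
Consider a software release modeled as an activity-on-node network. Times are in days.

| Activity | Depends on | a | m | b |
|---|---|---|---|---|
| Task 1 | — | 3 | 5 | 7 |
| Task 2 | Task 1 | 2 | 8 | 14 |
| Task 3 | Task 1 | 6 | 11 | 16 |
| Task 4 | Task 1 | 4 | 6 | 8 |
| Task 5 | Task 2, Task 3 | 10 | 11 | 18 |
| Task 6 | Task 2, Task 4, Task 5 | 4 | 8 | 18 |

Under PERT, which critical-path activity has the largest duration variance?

Task 6

te_Task 1 = (3 + 4·5 + 7)/6 = 30/6 = 5; σ²_Task 1 = ((7−3)/6)² = 0.444
te_Task 2 = (2 + 4·8 + 14)/6 = 48/6 = 8; σ²_Task 2 = ((14−2)/6)² = 4.000
te_Task 3 = (6 + 4·11 + 16)/6 = 66/6 = 11; σ²_Task 3 = ((16−6)/6)² = 2.778
te_Task 4 = (4 + 4·6 + 8)/6 = 36/6 = 6; σ²_Task 4 = ((8−4)/6)² = 0.444
te_Task 5 = (10 + 4·11 + 18)/6 = 72/6 = 12; σ²_Task 5 = ((18−10)/6)² = 1.778
te_Task 6 = (4 + 4·8 + 18)/6 = 54/6 = 9; σ²_Task 6 = ((18−4)/6)² = 5.444

Forward pass:
ES_Task 1 = 0; EF_Task 1 = 5
ES_Task 2 = 5; EF_Task 2 = 5+8 = 13
ES_Task 3 = 5; EF_Task 3 = 5+11 = 16
ES_Task 4 = 5; EF_Task 4 = 5+6 = 11
ES_Task 5 = max(EF_Task 2=13, EF_Task 3=16) = 16; EF_Task 5 = 16+12 = 28
ES_Task 6 = max(EF_Task 2=13, EF_Task 4=11, EF_Task 5=28) = 28; EF_Task 6 = 28+9 = 37
Expected project duration μ = 37 days. Critical path: Task 1 → Task 3 → Task 5 → Task 6.

Variances on critical path: σ²_Task 1=0.444, σ²_Task 3=2.778, σ²_Task 5=1.778, σ²_Task 6=5.444.
Largest is σ²_Task 6 = 5.444.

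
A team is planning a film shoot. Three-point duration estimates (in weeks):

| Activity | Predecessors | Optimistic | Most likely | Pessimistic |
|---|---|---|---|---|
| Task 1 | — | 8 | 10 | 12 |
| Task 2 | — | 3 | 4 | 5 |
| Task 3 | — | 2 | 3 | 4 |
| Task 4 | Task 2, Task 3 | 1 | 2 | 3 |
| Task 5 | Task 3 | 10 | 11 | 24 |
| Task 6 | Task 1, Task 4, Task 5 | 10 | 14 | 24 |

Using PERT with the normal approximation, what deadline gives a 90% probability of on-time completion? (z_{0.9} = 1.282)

35.3 weeks

te_Task 1 = (8 + 4·10 + 12)/6 = 60/6 = 10; σ²_Task 1 = ((12−8)/6)² = 0.444
te_Task 2 = (3 + 4·4 + 5)/6 = 24/6 = 4; σ²_Task 2 = ((5−3)/6)² = 0.111
te_Task 3 = (2 + 4·3 + 4)/6 = 18/6 = 3; σ²_Task 3 = ((4−2)/6)² = 0.111
te_Task 4 = (1 + 4·2 + 3)/6 = 12/6 = 2; σ²_Task 4 = ((3−1)/6)² = 0.111
te_Task 5 = (10 + 4·11 + 24)/6 = 78/6 = 13; σ²_Task 5 = ((24−10)/6)² = 5.444
te_Task 6 = (10 + 4·14 + 24)/6 = 90/6 = 15; σ²_Task 6 = ((24−10)/6)² = 5.444

Forward pass:
ES_Task 1 = 0; EF_Task 1 = 10
ES_Task 2 = 0; EF_Task 2 = 4
ES_Task 3 = 0; EF_Task 3 = 3
ES_Task 4 = max(EF_Task 2=4, EF_Task 3=3) = 4; EF_Task 4 = 4+2 = 6
ES_Task 5 = 3; EF_Task 5 = 3+13 = 16
ES_Task 6 = max(EF_Task 1=10, EF_Task 4=6, EF_Task 5=16) = 16; EF_Task 6 = 16+15 = 31
Expected project duration μ = 31 weeks. Critical path: Task 3 → Task 5 → Task 6.

Variance along critical path = 0.111 + 5.444 + 5.444 = 11.000; σ = 3.317 weeks.
D = μ + z·σ = 31 + 1.282·3.317 = 35.3 weeks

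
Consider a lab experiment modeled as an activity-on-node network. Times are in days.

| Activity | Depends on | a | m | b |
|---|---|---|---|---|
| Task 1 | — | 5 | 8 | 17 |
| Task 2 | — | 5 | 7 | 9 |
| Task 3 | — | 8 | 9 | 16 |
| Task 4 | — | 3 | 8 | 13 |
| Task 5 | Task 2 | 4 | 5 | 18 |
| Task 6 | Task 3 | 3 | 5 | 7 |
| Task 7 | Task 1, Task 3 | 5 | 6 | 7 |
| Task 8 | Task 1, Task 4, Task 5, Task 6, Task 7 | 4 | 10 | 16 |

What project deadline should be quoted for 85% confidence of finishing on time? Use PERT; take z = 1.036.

28.5 days

te_Task 1 = (5 + 4·8 + 17)/6 = 54/6 = 9; σ²_Task 1 = ((17−5)/6)² = 4.000
te_Task 2 = (5 + 4·7 + 9)/6 = 42/6 = 7; σ²_Task 2 = ((9−5)/6)² = 0.444
te_Task 3 = (8 + 4·9 + 16)/6 = 60/6 = 10; σ²_Task 3 = ((16−8)/6)² = 1.778
te_Task 4 = (3 + 4·8 + 13)/6 = 48/6 = 8; σ²_Task 4 = ((13−3)/6)² = 2.778
te_Task 5 = (4 + 4·5 + 18)/6 = 42/6 = 7; σ²_Task 5 = ((18−4)/6)² = 5.444
te_Task 6 = (3 + 4·5 + 7)/6 = 30/6 = 5; σ²_Task 6 = ((7−3)/6)² = 0.444
te_Task 7 = (5 + 4·6 + 7)/6 = 36/6 = 6; σ²_Task 7 = ((7−5)/6)² = 0.111
te_Task 8 = (4 + 4·10 + 16)/6 = 60/6 = 10; σ²_Task 8 = ((16−4)/6)² = 4.000

Forward pass:
ES_Task 1 = 0; EF_Task 1 = 9
ES_Task 2 = 0; EF_Task 2 = 7
ES_Task 3 = 0; EF_Task 3 = 10
ES_Task 4 = 0; EF_Task 4 = 8
ES_Task 5 = 7; EF_Task 5 = 7+7 = 14
ES_Task 6 = 10; EF_Task 6 = 10+5 = 15
ES_Task 7 = max(EF_Task 1=9, EF_Task 3=10) = 10; EF_Task 7 = 10+6 = 16
ES_Task 8 = max(EF_Task 1=9, EF_Task 4=8, EF_Task 5=14, EF_Task 6=15, EF_Task 7=16) = 16; EF_Task 8 = 16+10 = 26
Expected project duration μ = 26 days. Critical path: Task 3 → Task 7 → Task 8.

Variance along critical path = 1.778 + 0.111 + 4.000 = 5.889; σ = 2.427 days.
D = μ + z·σ = 26 + 1.036·2.427 = 28.5 days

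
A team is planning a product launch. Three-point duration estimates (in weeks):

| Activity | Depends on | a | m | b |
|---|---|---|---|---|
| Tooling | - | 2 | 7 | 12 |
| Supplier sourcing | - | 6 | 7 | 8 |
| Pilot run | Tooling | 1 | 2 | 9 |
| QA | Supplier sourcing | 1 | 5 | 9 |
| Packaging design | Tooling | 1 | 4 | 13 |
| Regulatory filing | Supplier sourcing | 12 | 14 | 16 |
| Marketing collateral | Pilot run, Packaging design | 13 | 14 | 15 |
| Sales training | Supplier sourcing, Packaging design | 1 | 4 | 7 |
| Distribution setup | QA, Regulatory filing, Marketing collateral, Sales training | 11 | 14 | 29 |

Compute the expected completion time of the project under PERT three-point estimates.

te_Tooling = (2 + 4·7 + 12)/6 = 42/6 = 7
te_Supplier sourcing = (6 + 4·7 + 8)/6 = 42/6 = 7
te_Pilot run = (1 + 4·2 + 9)/6 = 18/6 = 3
te_QA = (1 + 4·5 + 9)/6 = 30/6 = 5
te_Packaging design = (1 + 4·4 + 13)/6 = 30/6 = 5
te_Regulatory filing = (12 + 4·14 + 16)/6 = 84/6 = 14
te_Marketing collateral = (13 + 4·14 + 15)/6 = 84/6 = 14
te_Sales training = (1 + 4·4 + 7)/6 = 24/6 = 4
te_Distribution setup = (11 + 4·14 + 29)/6 = 96/6 = 16

Forward pass:
ES_Tooling = 0; EF_Tooling = 7
ES_Supplier sourcing = 0; EF_Supplier sourcing = 7
ES_Pilot run = 7; EF_Pilot run = 7+3 = 10
ES_QA = 7; EF_QA = 7+5 = 12
ES_Packaging design = 7; EF_Packaging design = 7+5 = 12
ES_Regulatory filing = 7; EF_Regulatory filing = 7+14 = 21
ES_Marketing collateral = max(EF_Pilot run=10, EF_Packaging design=12) = 12; EF_Marketing collateral = 12+14 = 26
ES_Sales training = max(EF_Supplier sourcing=7, EF_Packaging design=12) = 12; EF_Sales training = 12+4 = 16
ES_Distribution setup = max(EF_QA=12, EF_Regulatory filing=21, EF_Marketing collateral=26, EF_Sales training=16) = 26; EF_Distribution setup = 26+16 = 42
Expected project duration μ = 42 weeks. Critical path: Tooling → Packaging design → Marketing collateral → Distribution setup.

42 weeks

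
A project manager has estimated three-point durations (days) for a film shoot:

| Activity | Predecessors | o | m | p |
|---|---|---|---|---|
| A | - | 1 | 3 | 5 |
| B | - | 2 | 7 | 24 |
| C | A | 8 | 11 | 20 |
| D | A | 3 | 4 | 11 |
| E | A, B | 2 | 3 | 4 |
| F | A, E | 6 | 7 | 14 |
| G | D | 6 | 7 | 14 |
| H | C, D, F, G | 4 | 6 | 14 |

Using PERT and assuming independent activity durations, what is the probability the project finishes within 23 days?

0.174

te_A = (1 + 4·3 + 5)/6 = 18/6 = 3; σ²_A = ((5−1)/6)² = 0.444
te_B = (2 + 4·7 + 24)/6 = 54/6 = 9; σ²_B = ((24−2)/6)² = 13.444
te_C = (8 + 4·11 + 20)/6 = 72/6 = 12; σ²_C = ((20−8)/6)² = 4.000
te_D = (3 + 4·4 + 11)/6 = 30/6 = 5; σ²_D = ((11−3)/6)² = 1.778
te_E = (2 + 4·3 + 4)/6 = 18/6 = 3; σ²_E = ((4−2)/6)² = 0.111
te_F = (6 + 4·7 + 14)/6 = 48/6 = 8; σ²_F = ((14−6)/6)² = 1.778
te_G = (6 + 4·7 + 14)/6 = 48/6 = 8; σ²_G = ((14−6)/6)² = 1.778
te_H = (4 + 4·6 + 14)/6 = 42/6 = 7; σ²_H = ((14−4)/6)² = 2.778

Forward pass:
ES_A = 0; EF_A = 3
ES_B = 0; EF_B = 9
ES_C = 3; EF_C = 3+12 = 15
ES_D = 3; EF_D = 3+5 = 8
ES_E = max(EF_A=3, EF_B=9) = 9; EF_E = 9+3 = 12
ES_F = max(EF_A=3, EF_E=12) = 12; EF_F = 12+8 = 20
ES_G = 8; EF_G = 8+8 = 16
ES_H = max(EF_C=15, EF_D=8, EF_F=20, EF_G=16) = 20; EF_H = 20+7 = 27
Expected project duration μ = 27 days. Critical path: B → E → F → H.

Variance along critical path = 13.444 + 0.111 + 1.778 + 2.778 = 18.111; σ = √18.111 = 4.256 days.
Z = (23 − 27) / 4.256 = -0.940
P(T ≤ 23) = Φ(-0.940) ≈ 0.174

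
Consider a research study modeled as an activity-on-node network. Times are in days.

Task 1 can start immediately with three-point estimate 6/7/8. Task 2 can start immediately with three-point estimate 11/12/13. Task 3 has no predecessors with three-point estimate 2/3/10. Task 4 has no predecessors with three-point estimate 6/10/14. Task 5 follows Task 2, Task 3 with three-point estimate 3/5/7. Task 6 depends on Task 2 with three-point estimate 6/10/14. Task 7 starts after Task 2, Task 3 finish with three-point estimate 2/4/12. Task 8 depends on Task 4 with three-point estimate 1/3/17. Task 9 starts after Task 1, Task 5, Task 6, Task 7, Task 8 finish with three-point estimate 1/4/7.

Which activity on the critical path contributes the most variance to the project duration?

Task 6

te_Task 1 = (6 + 4·7 + 8)/6 = 42/6 = 7; σ²_Task 1 = ((8−6)/6)² = 0.111
te_Task 2 = (11 + 4·12 + 13)/6 = 72/6 = 12; σ²_Task 2 = ((13−11)/6)² = 0.111
te_Task 3 = (2 + 4·3 + 10)/6 = 24/6 = 4; σ²_Task 3 = ((10−2)/6)² = 1.778
te_Task 4 = (6 + 4·10 + 14)/6 = 60/6 = 10; σ²_Task 4 = ((14−6)/6)² = 1.778
te_Task 5 = (3 + 4·5 + 7)/6 = 30/6 = 5; σ²_Task 5 = ((7−3)/6)² = 0.444
te_Task 6 = (6 + 4·10 + 14)/6 = 60/6 = 10; σ²_Task 6 = ((14−6)/6)² = 1.778
te_Task 7 = (2 + 4·4 + 12)/6 = 30/6 = 5; σ²_Task 7 = ((12−2)/6)² = 2.778
te_Task 8 = (1 + 4·3 + 17)/6 = 30/6 = 5; σ²_Task 8 = ((17−1)/6)² = 7.111
te_Task 9 = (1 + 4·4 + 7)/6 = 24/6 = 4; σ²_Task 9 = ((7−1)/6)² = 1.000

Forward pass:
ES_Task 1 = 0; EF_Task 1 = 7
ES_Task 2 = 0; EF_Task 2 = 12
ES_Task 3 = 0; EF_Task 3 = 4
ES_Task 4 = 0; EF_Task 4 = 10
ES_Task 5 = max(EF_Task 2=12, EF_Task 3=4) = 12; EF_Task 5 = 12+5 = 17
ES_Task 6 = 12; EF_Task 6 = 12+10 = 22
ES_Task 7 = max(EF_Task 2=12, EF_Task 3=4) = 12; EF_Task 7 = 12+5 = 17
ES_Task 8 = 10; EF_Task 8 = 10+5 = 15
ES_Task 9 = max(EF_Task 1=7, EF_Task 5=17, EF_Task 6=22, EF_Task 7=17, EF_Task 8=15) = 22; EF_Task 9 = 22+4 = 26
Expected project duration μ = 26 days. Critical path: Task 2 → Task 6 → Task 9.

Variances on critical path: σ²_Task 2=0.111, σ²_Task 6=1.778, σ²_Task 9=1.000.
Largest is σ²_Task 6 = 1.778.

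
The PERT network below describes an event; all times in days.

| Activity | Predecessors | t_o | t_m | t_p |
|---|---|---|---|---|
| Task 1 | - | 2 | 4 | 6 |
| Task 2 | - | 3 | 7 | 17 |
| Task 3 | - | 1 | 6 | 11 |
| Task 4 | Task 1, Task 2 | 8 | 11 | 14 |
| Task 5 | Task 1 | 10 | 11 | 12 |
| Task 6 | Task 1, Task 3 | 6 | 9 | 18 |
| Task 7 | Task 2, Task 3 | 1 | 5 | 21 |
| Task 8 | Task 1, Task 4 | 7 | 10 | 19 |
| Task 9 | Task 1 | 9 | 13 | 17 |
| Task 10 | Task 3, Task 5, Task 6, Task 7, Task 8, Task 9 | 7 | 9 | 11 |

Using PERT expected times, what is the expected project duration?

te_Task 1 = (2 + 4·4 + 6)/6 = 24/6 = 4
te_Task 2 = (3 + 4·7 + 17)/6 = 48/6 = 8
te_Task 3 = (1 + 4·6 + 11)/6 = 36/6 = 6
te_Task 4 = (8 + 4·11 + 14)/6 = 66/6 = 11
te_Task 5 = (10 + 4·11 + 12)/6 = 66/6 = 11
te_Task 6 = (6 + 4·9 + 18)/6 = 60/6 = 10
te_Task 7 = (1 + 4·5 + 21)/6 = 42/6 = 7
te_Task 8 = (7 + 4·10 + 19)/6 = 66/6 = 11
te_Task 9 = (9 + 4·13 + 17)/6 = 78/6 = 13
te_Task 10 = (7 + 4·9 + 11)/6 = 54/6 = 9

Forward pass:
ES_Task 1 = 0; EF_Task 1 = 4
ES_Task 2 = 0; EF_Task 2 = 8
ES_Task 3 = 0; EF_Task 3 = 6
ES_Task 4 = max(EF_Task 1=4, EF_Task 2=8) = 8; EF_Task 4 = 8+11 = 19
ES_Task 5 = 4; EF_Task 5 = 4+11 = 15
ES_Task 6 = max(EF_Task 1=4, EF_Task 3=6) = 6; EF_Task 6 = 6+10 = 16
ES_Task 7 = max(EF_Task 2=8, EF_Task 3=6) = 8; EF_Task 7 = 8+7 = 15
ES_Task 8 = max(EF_Task 1=4, EF_Task 4=19) = 19; EF_Task 8 = 19+11 = 30
ES_Task 9 = 4; EF_Task 9 = 4+13 = 17
ES_Task 10 = max(EF_Task 3=6, EF_Task 5=15, EF_Task 6=16, EF_Task 7=15, EF_Task 8=30, EF_Task 9=17) = 30; EF_Task 10 = 30+9 = 39
Expected project duration μ = 39 days. Critical path: Task 2 → Task 4 → Task 8 → Task 10.

39 days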